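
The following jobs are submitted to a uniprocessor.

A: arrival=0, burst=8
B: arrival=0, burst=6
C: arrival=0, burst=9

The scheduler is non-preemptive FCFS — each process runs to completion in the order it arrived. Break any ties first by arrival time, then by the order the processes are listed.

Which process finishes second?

B

Schedule: | A 0-8 | B 8-14 | C 14-23 |
Completion: A=8  B=14  C=23
Finish order: A → B → C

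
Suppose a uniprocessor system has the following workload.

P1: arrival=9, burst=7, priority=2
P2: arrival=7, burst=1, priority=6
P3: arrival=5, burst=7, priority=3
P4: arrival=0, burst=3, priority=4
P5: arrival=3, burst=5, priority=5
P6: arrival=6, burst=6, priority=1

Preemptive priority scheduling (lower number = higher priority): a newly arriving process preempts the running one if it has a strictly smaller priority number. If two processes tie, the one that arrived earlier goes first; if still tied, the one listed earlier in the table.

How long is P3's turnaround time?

20

Schedule: | P4 0-3 | P5 3-5 | P3 5-6 | P6 6-12 | P1 12-19 | P3 19-25 | P5 25-28 | P2 28-29 |
Completion: P1=19  P2=29  P3=25  P4=3  P5=28  P6=12
Turnaround (C−A): P1=10  P2=22  P3=20  P4=3  P5=25  P6=6
Turnaround(P3) = completion − arrival = 25 − 5 = 20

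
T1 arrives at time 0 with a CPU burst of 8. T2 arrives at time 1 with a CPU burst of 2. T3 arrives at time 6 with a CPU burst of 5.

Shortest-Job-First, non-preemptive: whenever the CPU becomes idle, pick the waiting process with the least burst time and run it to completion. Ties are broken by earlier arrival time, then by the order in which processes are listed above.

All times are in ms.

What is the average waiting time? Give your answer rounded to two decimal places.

3.67

Timeline: | T1 0-8 | T2 8-10 | T3 10-15 |
Completion: T1=8  T2=10  T3=15
Turnaround (C−A): T1=8  T2=9  T3=9
Waiting times: T1=0, T2=7, T3=4
Average waiting = (0+7+4) / 3 = 11/3 = 3.67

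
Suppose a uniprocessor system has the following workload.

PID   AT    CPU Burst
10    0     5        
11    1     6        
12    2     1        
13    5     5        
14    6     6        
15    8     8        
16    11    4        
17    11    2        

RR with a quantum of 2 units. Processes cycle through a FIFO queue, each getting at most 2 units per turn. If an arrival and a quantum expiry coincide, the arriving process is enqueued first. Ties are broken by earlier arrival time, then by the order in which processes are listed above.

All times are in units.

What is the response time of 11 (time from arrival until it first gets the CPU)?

Timeline: | 10 0-2 | 11 2-4 | 12 4-5 | 10 5-7 | 11 7-9 | 13 9-11 | 14 11-13 | 10 13-14 | 15 14-16 | 11 16-18 | 16 18-20 | 17 20-22 | 13 22-24 | 14 24-26 | 15 26-28 | 16 28-30 | 13 30-31 | 14 31-33 | 15 33-37 |
Completion: 10=14  11=18  12=5  13=31  14=33  15=37  16=30  17=22
Turnaround (C−A): 10=14  11=17  12=3  13=26  14=27  15=29  16=19  17=11
Response(11) = first start − arrival = 2 − 1 = 1

1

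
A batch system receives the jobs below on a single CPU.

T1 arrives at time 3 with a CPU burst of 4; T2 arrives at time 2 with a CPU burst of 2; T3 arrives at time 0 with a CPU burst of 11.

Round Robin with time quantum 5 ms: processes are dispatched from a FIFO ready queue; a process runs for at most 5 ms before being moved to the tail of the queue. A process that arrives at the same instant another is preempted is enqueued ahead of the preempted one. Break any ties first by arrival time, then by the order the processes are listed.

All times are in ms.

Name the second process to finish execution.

Gantt: | T3 0-5 | T2 5-7 | T1 7-11 | T3 11-17 |
Completion: T1=11  T2=7  T3=17
Finish order: T2 → T1 → T3

T1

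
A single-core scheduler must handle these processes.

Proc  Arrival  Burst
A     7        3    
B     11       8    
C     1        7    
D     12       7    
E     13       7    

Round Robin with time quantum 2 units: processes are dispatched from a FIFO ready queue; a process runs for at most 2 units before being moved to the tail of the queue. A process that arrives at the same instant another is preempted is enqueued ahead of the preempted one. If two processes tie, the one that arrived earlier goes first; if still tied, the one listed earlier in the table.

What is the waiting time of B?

12

Timeline: | idle 0-1 | C 1-7 | A 7-9 | C 9-10 | A 10-11 | B 11-13 | D 13-15 | E 15-17 | B 17-19 | D 19-21 | E 21-23 | B 23-25 | D 25-27 | E 27-29 | B 29-31 | D 31-32 | E 32-33 |
Completion: A=11  B=31  C=10  D=32  E=33
Turnaround (C−A): A=4  B=20  C=9  D=20  E=20
Waiting(B) = turnaround − burst = 20 − 8 = 12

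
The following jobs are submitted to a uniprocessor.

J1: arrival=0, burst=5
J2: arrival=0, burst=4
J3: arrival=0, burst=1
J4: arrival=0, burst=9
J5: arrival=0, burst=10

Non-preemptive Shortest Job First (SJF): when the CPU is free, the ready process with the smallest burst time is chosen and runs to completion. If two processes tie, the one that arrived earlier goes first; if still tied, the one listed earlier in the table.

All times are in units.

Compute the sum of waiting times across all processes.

Schedule: | J3 0-1 | J2 1-5 | J1 5-10 | J4 10-19 | J5 19-29 |
Completion: J1=10  J2=5  J3=1  J4=19  J5=29
Turnaround (C−A): J1=10  J2=5  J3=1  J4=19  J5=29
Waiting = turnaround − burst: J1=5, J2=1, J3=0, J4=10, J5=19
Total waiting = 5 + 1 + 0 + 10 + 19 = 35

35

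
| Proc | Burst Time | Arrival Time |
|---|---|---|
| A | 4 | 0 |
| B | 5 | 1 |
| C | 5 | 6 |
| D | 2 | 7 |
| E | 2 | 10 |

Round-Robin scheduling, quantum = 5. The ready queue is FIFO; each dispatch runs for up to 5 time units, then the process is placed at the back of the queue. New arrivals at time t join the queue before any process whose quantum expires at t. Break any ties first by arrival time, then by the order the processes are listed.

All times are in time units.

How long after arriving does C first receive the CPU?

Timeline: | A 0-4 | B 4-9 | C 9-14 | D 14-16 | E 16-18 |
Completion: A=4  B=9  C=14  D=16  E=18
Response(C) = first start − arrival = 9 − 6 = 3

3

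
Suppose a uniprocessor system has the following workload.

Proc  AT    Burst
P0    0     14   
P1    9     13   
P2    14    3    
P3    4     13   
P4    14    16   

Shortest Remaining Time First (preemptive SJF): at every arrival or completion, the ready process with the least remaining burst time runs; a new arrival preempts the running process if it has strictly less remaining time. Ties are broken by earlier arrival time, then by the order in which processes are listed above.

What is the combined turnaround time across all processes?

Gantt: | P0 0-14 | P2 14-17 | P3 17-30 | P1 30-43 | P4 43-59 |
Completion: P0=14  P1=43  P2=17  P3=30  P4=59
Turnaround = completion − arrival: P0=14, P1=34, P2=3, P3=26, P4=45
Total turnaround = 14 + 34 + 3 + 26 + 45 = 122

122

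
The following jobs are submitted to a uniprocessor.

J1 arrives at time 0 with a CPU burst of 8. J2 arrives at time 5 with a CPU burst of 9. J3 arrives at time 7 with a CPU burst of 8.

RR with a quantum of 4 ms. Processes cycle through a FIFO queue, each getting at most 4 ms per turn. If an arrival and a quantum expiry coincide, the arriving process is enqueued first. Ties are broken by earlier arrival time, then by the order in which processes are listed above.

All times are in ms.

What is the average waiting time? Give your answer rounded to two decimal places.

6.67

Schedule: | J1 0-8 | J2 8-12 | J3 12-16 | J2 16-20 | J3 20-24 | J2 24-25 |
Completion: J1=8  J2=25  J3=24
Turnaround (C−A): J1=8  J2=20  J3=17
Waiting times: J1=0, J2=11, J3=9
Average waiting = (0+11+9) / 3 = 20/3 = 6.67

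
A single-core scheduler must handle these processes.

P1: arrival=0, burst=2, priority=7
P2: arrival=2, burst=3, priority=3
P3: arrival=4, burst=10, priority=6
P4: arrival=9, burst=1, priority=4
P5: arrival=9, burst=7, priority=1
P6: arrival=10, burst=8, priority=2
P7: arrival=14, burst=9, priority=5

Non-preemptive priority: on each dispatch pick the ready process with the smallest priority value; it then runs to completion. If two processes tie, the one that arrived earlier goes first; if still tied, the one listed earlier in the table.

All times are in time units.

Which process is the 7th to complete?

Timeline: | P1 0-2 | P2 2-5 | P3 5-15 | P5 15-22 | P6 22-30 | P4 30-31 | P7 31-40 |
Completion: P1=2  P2=5  P3=15  P4=31  P5=22  P6=30  P7=40
Finish order: P1 → P2 → P3 → P5 → P6 → P4 → P7

P7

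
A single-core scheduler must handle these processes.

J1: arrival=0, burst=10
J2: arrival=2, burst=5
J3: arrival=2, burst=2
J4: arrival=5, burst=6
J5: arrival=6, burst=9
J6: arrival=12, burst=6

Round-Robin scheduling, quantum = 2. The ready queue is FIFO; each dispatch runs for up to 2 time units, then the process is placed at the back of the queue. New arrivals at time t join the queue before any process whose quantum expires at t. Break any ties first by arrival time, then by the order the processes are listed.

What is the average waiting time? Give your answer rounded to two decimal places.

Schedule: | J1 0-2 | J2 2-4 | J3 4-6 | J1 6-8 | J2 8-10 | J4 10-12 | J5 12-14 | J1 14-16 | J2 16-17 | J6 17-19 | J4 19-21 | J5 21-23 | J1 23-25 | J6 25-27 | J4 27-29 | J5 29-31 | J1 31-33 | J6 33-35 | J5 35-38 |
Completion: J1=33  J2=17  J3=6  J4=29  J5=38  J6=35
Turnaround (C−A): J1=33  J2=15  J3=4  J4=24  J5=32  J6=23
Waiting times: J1=23, J2=10, J3=2, J4=18, J5=23, J6=17
Average waiting = (23+10+2+18+23+17) / 6 = 93/6 = 15.50

15.50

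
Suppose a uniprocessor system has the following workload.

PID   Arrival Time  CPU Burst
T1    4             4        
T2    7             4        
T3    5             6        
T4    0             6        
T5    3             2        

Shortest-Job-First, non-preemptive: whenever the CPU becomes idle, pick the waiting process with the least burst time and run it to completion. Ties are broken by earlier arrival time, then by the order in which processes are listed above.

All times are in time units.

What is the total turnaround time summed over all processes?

Gantt: | T4 0-6 | T5 6-8 | T1 8-12 | T2 12-16 | T3 16-22 |
Completion: T1=12  T2=16  T3=22  T4=6  T5=8
Turnaround (C−A): T1=8  T2=9  T3=17  T4=6  T5=5
Turnaround = completion − arrival: T1=8, T2=9, T3=17, T4=6, T5=5
Total turnaround = 8 + 9 + 17 + 6 + 5 = 45

45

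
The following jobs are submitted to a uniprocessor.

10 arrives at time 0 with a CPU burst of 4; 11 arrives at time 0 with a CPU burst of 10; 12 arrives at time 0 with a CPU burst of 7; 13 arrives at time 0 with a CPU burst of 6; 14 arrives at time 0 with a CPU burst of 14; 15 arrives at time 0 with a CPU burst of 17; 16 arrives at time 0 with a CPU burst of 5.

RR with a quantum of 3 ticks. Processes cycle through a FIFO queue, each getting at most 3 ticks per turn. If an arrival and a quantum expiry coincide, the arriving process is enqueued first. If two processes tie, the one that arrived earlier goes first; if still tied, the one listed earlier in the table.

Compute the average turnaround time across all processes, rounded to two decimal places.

43.71

Timeline: | 10 0-3 | 11 3-6 | 12 6-9 | 13 9-12 | 14 12-15 | 15 15-18 | 16 18-21 | 10 21-22 | 11 22-25 | 12 25-28 | 13 28-31 | 14 31-34 | 15 34-37 | 16 37-39 | 11 39-42 | 12 42-43 | 14 43-46 | 15 46-49 | 11 49-50 | 14 50-53 | 15 53-56 | 14 56-58 | 15 58-63 |
Completion: 10=22  11=50  12=43  13=31  14=58  15=63  16=39
Turnaround times: 10=22, 11=50, 12=43, 13=31, 14=58, 15=63, 16=39
Average turnaround = (22+50+43+31+58+63+39) / 7 = 306/7 = 43.71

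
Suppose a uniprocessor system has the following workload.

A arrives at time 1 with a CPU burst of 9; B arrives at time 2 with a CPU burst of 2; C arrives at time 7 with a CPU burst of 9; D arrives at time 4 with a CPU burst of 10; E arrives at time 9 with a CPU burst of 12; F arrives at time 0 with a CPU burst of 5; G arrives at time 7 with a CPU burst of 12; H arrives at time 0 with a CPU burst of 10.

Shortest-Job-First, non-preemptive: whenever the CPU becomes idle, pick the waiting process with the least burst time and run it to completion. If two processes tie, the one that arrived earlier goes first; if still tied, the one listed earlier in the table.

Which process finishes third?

A

Schedule: | F 0-5 | B 5-7 | A 7-16 | C 16-25 | H 25-35 | D 35-45 | G 45-57 | E 57-69 |
Completion: A=16  B=7  C=25  D=45  E=69  F=5  G=57  H=35
Turnaround (C−A): A=15  B=5  C=18  D=41  E=60  F=5  G=50  H=35
Finish order: F → B → A → C → H → D → G → E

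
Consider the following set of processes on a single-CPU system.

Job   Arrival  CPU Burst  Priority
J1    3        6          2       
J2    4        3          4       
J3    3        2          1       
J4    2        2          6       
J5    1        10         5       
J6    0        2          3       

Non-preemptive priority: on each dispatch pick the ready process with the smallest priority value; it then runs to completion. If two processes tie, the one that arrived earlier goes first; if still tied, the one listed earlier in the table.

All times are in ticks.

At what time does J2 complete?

23

Timeline: | J6 0-2 | J5 2-12 | J3 12-14 | J1 14-20 | J2 20-23 | J4 23-25 |
Completion: J1=20  J2=23  J3=14  J4=25  J5=12  J6=2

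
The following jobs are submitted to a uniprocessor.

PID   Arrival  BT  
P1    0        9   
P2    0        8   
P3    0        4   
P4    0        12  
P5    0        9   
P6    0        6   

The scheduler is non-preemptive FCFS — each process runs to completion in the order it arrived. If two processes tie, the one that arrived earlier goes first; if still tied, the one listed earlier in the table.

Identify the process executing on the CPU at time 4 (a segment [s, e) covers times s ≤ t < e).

P1

Gantt: | P1 0-9 | P2 9-17 | P3 17-21 | P4 21-33 | P5 33-42 | P6 42-48 |
Completion: P1=9  P2=17  P3=21  P4=33  P5=42  P6=48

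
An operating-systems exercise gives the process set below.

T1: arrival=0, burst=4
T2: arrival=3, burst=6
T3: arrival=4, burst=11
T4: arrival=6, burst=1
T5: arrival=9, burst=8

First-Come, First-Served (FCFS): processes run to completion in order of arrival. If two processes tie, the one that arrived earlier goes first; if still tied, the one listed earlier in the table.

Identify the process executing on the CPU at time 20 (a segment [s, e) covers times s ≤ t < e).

Schedule: | T1 0-4 | T2 4-10 | T3 10-21 | T4 21-22 | T5 22-30 |
Completion: T1=4  T2=10  T3=21  T4=22  T5=30
Turnaround (C−A): T1=4  T2=7  T3=17  T4=16  T5=21

T3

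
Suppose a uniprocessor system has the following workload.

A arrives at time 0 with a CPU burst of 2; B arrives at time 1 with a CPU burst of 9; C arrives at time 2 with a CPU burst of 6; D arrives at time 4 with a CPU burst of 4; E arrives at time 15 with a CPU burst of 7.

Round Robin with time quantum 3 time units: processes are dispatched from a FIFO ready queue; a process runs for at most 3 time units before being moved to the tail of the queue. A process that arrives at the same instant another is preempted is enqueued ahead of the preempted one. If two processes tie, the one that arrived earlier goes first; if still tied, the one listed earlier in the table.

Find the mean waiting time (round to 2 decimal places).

7.20

Gantt: | A 0-2 | B 2-5 | C 5-8 | D 8-11 | B 11-14 | C 14-17 | D 17-18 | B 18-21 | E 21-28 |
Completion: A=2  B=21  C=17  D=18  E=28
Waiting times: A=0, B=11, C=9, D=10, E=6
Average waiting = (0+11+9+10+6) / 5 = 36/5 = 7.20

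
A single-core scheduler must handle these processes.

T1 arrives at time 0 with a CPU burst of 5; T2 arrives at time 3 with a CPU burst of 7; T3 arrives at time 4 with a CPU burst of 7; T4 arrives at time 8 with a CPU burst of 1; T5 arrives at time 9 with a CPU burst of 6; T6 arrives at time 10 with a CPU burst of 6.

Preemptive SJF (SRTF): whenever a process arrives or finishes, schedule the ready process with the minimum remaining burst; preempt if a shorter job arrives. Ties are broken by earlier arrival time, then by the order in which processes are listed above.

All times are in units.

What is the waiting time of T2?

Gantt: | T1 0-5 | T2 5-8 | T4 8-9 | T2 9-13 | T5 13-19 | T6 19-25 | T3 25-32 |
Completion: T1=5  T2=13  T3=32  T4=9  T5=19  T6=25
Turnaround (C−A): T1=5  T2=10  T3=28  T4=1  T5=10  T6=15
Waiting(T2) = turnaround − burst = 10 − 7 = 3

3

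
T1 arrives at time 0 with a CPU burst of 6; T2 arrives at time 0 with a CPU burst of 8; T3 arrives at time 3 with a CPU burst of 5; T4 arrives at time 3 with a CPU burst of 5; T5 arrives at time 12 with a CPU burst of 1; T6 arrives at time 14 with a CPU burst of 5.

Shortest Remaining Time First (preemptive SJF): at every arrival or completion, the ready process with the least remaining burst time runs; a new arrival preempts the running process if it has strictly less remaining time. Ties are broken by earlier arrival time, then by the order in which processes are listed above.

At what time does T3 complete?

Gantt: | T1 0-6 | T3 6-11 | T4 11-12 | T5 12-13 | T4 13-17 | T6 17-22 | T2 22-30 |
Completion: T1=6  T2=30  T3=11  T4=17  T5=13  T6=22

11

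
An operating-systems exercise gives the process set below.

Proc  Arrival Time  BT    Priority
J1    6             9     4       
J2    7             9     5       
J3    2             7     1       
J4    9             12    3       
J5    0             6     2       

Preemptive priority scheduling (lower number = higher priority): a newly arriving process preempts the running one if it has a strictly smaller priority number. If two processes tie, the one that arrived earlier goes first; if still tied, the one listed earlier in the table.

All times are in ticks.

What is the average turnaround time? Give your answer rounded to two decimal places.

20.00

Gantt: | J5 0-2 | J3 2-9 | J5 9-13 | J4 13-25 | J1 25-34 | J2 34-43 |
Completion: J1=34  J2=43  J3=9  J4=25  J5=13
Turnaround (C−A): J1=28  J2=36  J3=7  J4=16  J5=13
Turnaround times: J1=28, J2=36, J3=7, J4=16, J5=13
Average turnaround = (28+36+7+16+13) / 5 = 100/5 = 20.00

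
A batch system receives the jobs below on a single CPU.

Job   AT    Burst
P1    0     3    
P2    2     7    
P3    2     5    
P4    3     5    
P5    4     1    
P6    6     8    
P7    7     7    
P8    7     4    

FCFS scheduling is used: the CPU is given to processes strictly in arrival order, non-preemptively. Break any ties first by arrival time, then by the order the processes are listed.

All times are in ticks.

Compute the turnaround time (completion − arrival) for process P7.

Gantt: | P1 0-3 | P2 3-10 | P3 10-15 | P4 15-20 | P5 20-21 | P6 21-29 | P7 29-36 | P8 36-40 |
Completion: P1=3  P2=10  P3=15  P4=20  P5=21  P6=29  P7=36  P8=40
Turnaround(P7) = completion − arrival = 36 − 7 = 29

29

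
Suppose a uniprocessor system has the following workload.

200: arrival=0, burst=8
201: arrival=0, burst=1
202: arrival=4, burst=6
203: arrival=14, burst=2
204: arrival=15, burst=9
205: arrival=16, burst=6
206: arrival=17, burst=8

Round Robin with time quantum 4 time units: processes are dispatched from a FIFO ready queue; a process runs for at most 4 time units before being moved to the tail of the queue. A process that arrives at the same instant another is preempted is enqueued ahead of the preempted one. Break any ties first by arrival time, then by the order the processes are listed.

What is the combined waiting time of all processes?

Schedule: | 200 0-4 | 201 4-5 | 202 5-9 | 200 9-13 | 202 13-15 | 203 15-17 | 204 17-21 | 205 21-25 | 206 25-29 | 204 29-33 | 205 33-35 | 206 35-39 | 204 39-40 |
Completion: 200=13  201=5  202=15  203=17  204=40  205=35  206=39
Turnaround (C−A): 200=13  201=5  202=11  203=3  204=25  205=19  206=22
Waiting = turnaround − burst: 200=5, 201=4, 202=5, 203=1, 204=16, 205=13, 206=14
Total waiting = 5 + 4 + 5 + 1 + 16 + 13 + 14 = 58

58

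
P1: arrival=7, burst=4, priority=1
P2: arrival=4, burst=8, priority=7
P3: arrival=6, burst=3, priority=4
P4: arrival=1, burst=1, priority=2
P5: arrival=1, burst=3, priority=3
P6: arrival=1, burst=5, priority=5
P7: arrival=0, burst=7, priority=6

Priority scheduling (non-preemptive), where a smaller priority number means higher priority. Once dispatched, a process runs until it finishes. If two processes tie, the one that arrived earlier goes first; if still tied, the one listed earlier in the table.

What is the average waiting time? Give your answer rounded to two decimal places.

Schedule: | P7 0-7 | P1 7-11 | P4 11-12 | P5 12-15 | P3 15-18 | P6 18-23 | P2 23-31 |
Completion: P1=11  P2=31  P3=18  P4=12  P5=15  P6=23  P7=7
Waiting times: P1=0, P2=19, P3=9, P4=10, P5=11, P6=17, P7=0
Average waiting = (0+19+9+10+11+17+0) / 7 = 66/7 = 9.43

9.43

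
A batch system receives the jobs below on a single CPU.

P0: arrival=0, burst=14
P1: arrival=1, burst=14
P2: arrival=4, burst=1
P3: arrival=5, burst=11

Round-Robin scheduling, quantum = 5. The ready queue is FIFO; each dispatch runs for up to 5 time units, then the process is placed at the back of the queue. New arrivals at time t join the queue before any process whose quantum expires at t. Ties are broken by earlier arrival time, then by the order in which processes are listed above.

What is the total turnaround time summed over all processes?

115

Gantt: | P0 0-5 | P1 5-10 | P2 10-11 | P3 11-16 | P0 16-21 | P1 21-26 | P3 26-31 | P0 31-35 | P1 35-39 | P3 39-40 |
Completion: P0=35  P1=39  P2=11  P3=40
Turnaround = completion − arrival: P0=35, P1=38, P2=7, P3=35
Total turnaround = 35 + 38 + 7 + 35 = 115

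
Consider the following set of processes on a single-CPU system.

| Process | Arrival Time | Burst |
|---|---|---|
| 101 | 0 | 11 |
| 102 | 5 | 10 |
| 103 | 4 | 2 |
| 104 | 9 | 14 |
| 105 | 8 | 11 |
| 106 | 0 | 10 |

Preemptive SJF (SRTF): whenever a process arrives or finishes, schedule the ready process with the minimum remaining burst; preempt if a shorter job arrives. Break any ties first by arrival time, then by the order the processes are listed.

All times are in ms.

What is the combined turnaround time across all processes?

Gantt: | 106 0-4 | 103 4-6 | 106 6-12 | 102 12-22 | 101 22-33 | 105 33-44 | 104 44-58 |
Completion: 101=33  102=22  103=6  104=58  105=44  106=12
Turnaround (C−A): 101=33  102=17  103=2  104=49  105=36  106=12
Turnaround = completion − arrival: 101=33, 102=17, 103=2, 104=49, 105=36, 106=12
Total turnaround = 33 + 17 + 2 + 49 + 36 + 12 = 149

149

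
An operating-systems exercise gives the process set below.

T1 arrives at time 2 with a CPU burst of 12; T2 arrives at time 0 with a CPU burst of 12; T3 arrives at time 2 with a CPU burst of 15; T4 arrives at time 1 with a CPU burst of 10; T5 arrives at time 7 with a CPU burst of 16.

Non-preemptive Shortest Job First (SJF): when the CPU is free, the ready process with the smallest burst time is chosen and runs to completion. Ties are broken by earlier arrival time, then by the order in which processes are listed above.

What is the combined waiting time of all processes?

105

Timeline: | T2 0-12 | T4 12-22 | T1 22-34 | T3 34-49 | T5 49-65 |
Completion: T1=34  T2=12  T3=49  T4=22  T5=65
Turnaround (C−A): T1=32  T2=12  T3=47  T4=21  T5=58
Waiting = turnaround − burst: T1=20, T2=0, T3=32, T4=11, T5=42
Total waiting = 20 + 0 + 32 + 11 + 42 = 105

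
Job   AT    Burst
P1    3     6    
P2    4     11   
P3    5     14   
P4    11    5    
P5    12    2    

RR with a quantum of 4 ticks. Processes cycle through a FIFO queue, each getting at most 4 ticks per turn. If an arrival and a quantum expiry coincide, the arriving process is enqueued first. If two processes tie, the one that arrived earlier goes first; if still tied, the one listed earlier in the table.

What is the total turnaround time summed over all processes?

117

Gantt: | idle 0-3 | P1 3-7 | P2 7-11 | P3 11-15 | P1 15-17 | P4 17-21 | P2 21-25 | P5 25-27 | P3 27-31 | P4 31-32 | P2 32-35 | P3 35-41 |
Completion: P1=17  P2=35  P3=41  P4=32  P5=27
Turnaround = completion − arrival: P1=14, P2=31, P3=36, P4=21, P5=15
Total turnaround = 14 + 31 + 36 + 21 + 15 = 117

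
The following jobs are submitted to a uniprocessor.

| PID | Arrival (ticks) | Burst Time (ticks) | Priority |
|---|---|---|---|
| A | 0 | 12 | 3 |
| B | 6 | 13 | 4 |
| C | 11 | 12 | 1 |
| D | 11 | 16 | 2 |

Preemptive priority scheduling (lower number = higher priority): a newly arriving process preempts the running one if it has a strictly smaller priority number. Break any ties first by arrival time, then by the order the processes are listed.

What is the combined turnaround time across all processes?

Timeline: | A 0-11 | C 11-23 | D 23-39 | A 39-40 | B 40-53 |
Completion: A=40  B=53  C=23  D=39
Turnaround (C−A): A=40  B=47  C=12  D=28
Turnaround = completion − arrival: A=40, B=47, C=12, D=28
Total turnaround = 40 + 47 + 12 + 28 = 127

127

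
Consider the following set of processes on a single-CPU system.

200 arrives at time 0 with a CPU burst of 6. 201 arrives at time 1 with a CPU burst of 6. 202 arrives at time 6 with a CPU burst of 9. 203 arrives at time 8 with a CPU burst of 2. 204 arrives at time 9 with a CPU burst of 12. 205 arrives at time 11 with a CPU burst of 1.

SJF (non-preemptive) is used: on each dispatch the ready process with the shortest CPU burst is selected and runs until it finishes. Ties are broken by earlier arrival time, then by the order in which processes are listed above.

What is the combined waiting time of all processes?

35

Gantt: | 200 0-6 | 201 6-12 | 205 12-13 | 203 13-15 | 202 15-24 | 204 24-36 |
Completion: 200=6  201=12  202=24  203=15  204=36  205=13
Turnaround (C−A): 200=6  201=11  202=18  203=7  204=27  205=2
Waiting = turnaround − burst: 200=0, 201=5, 202=9, 203=5, 204=15, 205=1
Total waiting = 0 + 5 + 9 + 5 + 15 + 1 = 35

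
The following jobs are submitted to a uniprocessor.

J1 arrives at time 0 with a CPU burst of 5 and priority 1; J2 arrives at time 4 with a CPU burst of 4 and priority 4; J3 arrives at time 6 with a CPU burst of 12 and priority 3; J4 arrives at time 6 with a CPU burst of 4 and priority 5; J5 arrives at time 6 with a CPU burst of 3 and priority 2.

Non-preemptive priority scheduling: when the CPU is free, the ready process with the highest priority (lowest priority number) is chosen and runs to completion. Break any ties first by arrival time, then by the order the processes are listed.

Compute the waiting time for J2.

1

Gantt: | J1 0-5 | J2 5-9 | J5 9-12 | J3 12-24 | J4 24-28 |
Completion: J1=5  J2=9  J3=24  J4=28  J5=12
Waiting(J2) = turnaround − burst = 5 − 4 = 1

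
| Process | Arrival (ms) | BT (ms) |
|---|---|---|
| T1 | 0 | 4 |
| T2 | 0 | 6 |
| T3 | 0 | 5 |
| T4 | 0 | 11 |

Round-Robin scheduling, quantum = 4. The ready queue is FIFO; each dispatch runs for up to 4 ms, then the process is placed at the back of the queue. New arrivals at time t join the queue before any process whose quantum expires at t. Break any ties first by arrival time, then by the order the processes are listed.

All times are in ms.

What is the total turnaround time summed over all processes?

Gantt: | T1 0-4 | T2 4-8 | T3 8-12 | T4 12-16 | T2 16-18 | T3 18-19 | T4 19-26 |
Completion: T1=4  T2=18  T3=19  T4=26
Turnaround (C−A): T1=4  T2=18  T3=19  T4=26
Turnaround = completion − arrival: T1=4, T2=18, T3=19, T4=26
Total turnaround = 4 + 18 + 19 + 26 = 67

67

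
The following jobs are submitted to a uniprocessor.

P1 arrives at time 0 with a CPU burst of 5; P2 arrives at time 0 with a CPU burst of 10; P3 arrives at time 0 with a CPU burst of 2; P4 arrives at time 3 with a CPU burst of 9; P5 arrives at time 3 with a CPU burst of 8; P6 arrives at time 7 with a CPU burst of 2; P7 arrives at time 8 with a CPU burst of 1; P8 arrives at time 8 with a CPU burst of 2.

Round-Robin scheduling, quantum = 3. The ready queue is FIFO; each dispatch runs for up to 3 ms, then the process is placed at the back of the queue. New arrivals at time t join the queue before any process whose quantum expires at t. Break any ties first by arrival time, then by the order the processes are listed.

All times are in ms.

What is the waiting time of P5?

27

Timeline: | P1 0-3 | P2 3-6 | P3 6-8 | P4 8-11 | P5 11-14 | P1 14-16 | P2 16-19 | P6 19-21 | P7 21-22 | P8 22-24 | P4 24-27 | P5 27-30 | P2 30-33 | P4 33-36 | P5 36-38 | P2 38-39 |
Completion: P1=16  P2=39  P3=8  P4=36  P5=38  P6=21  P7=22  P8=24
Turnaround (C−A): P1=16  P2=39  P3=8  P4=33  P5=35  P6=14  P7=14  P8=16
Waiting(P5) = turnaround − burst = 35 − 8 = 27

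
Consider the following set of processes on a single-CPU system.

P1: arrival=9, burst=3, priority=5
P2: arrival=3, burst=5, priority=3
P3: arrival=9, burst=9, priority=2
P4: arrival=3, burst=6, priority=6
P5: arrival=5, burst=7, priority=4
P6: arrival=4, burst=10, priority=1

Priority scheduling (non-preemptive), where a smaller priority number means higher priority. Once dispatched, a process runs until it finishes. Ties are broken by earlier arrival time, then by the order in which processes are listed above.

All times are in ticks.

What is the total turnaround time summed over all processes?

Timeline: | idle 0-3 | P2 3-8 | P6 8-18 | P3 18-27 | P5 27-34 | P1 34-37 | P4 37-43 |
Completion: P1=37  P2=8  P3=27  P4=43  P5=34  P6=18
Turnaround (C−A): P1=28  P2=5  P3=18  P4=40  P5=29  P6=14
Turnaround = completion − arrival: P1=28, P2=5, P3=18, P4=40, P5=29, P6=14
Total turnaround = 28 + 5 + 18 + 40 + 29 + 14 = 134

134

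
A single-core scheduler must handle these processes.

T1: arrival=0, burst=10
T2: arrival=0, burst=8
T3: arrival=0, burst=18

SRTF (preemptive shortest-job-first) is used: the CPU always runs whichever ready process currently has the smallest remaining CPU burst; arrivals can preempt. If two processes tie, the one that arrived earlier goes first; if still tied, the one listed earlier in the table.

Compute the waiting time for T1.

8

Timeline: | T2 0-8 | T1 8-18 | T3 18-36 |
Completion: T1=18  T2=8  T3=36
Turnaround (C−A): T1=18  T2=8  T3=36
Waiting(T1) = turnaround − burst = 18 − 10 = 8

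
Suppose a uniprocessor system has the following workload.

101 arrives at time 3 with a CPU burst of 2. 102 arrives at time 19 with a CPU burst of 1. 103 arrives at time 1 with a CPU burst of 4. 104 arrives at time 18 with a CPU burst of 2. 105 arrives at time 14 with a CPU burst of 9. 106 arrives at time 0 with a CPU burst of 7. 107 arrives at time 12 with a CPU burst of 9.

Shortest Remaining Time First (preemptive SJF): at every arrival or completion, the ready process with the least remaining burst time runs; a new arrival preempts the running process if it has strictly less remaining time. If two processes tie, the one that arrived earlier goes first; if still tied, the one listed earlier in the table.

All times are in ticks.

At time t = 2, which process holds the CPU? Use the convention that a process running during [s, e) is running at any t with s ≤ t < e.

Gantt: | 106 0-1 | 103 1-5 | 101 5-7 | 106 7-13 | 107 13-18 | 104 18-20 | 102 20-21 | 107 21-25 | 105 25-34 |
Completion: 101=7  102=21  103=5  104=20  105=34  106=13  107=25
Turnaround (C−A): 101=4  102=2  103=4  104=2  105=20  106=13  107=13

103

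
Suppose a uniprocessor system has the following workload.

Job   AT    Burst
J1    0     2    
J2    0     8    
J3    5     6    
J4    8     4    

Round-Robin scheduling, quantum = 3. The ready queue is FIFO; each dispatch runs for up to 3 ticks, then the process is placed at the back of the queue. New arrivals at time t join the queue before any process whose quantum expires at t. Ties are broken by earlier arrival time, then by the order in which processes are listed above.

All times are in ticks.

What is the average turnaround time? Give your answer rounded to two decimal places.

Timeline: | J1 0-2 | J2 2-5 | J3 5-8 | J2 8-11 | J4 11-14 | J3 14-17 | J2 17-19 | J4 19-20 |
Completion: J1=2  J2=19  J3=17  J4=20
Turnaround (C−A): J1=2  J2=19  J3=12  J4=12
Turnaround times: J1=2, J2=19, J3=12, J4=12
Average turnaround = (2+19+12+12) / 4 = 45/4 = 11.25

11.25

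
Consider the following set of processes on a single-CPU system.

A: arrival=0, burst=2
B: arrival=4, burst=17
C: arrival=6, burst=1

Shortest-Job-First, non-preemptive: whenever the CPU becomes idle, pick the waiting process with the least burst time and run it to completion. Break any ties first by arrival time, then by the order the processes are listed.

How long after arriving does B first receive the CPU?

0

Timeline: | A 0-2 | idle 2-4 | B 4-21 | C 21-22 |
Completion: A=2  B=21  C=22
Response(B) = first start − arrival = 4 − 4 = 0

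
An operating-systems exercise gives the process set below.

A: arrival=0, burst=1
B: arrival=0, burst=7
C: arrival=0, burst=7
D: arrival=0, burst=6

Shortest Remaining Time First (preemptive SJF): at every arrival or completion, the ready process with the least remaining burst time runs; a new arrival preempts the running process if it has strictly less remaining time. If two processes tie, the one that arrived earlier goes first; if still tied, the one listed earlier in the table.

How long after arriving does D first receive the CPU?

Gantt: | A 0-1 | D 1-7 | B 7-14 | C 14-21 |
Completion: A=1  B=14  C=21  D=7
Turnaround (C−A): A=1  B=14  C=21  D=7
Response(D) = first start − arrival = 1 − 0 = 1

1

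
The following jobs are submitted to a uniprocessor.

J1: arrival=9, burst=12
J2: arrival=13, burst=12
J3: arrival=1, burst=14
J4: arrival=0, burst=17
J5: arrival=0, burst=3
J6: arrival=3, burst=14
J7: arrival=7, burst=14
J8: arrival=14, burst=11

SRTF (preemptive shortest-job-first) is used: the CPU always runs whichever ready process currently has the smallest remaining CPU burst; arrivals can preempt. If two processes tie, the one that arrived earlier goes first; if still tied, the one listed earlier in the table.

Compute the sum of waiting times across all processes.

Schedule: | J5 0-3 | J3 3-17 | J8 17-28 | J1 28-40 | J2 40-52 | J6 52-66 | J7 66-80 | J4 80-97 |
Completion: J1=40  J2=52  J3=17  J4=97  J5=3  J6=66  J7=80  J8=28
Waiting = turnaround − burst: J1=19, J2=27, J3=2, J4=80, J5=0, J6=49, J7=59, J8=3
Total waiting = 19 + 27 + 2 + 80 + 0 + 49 + 59 + 3 = 239

239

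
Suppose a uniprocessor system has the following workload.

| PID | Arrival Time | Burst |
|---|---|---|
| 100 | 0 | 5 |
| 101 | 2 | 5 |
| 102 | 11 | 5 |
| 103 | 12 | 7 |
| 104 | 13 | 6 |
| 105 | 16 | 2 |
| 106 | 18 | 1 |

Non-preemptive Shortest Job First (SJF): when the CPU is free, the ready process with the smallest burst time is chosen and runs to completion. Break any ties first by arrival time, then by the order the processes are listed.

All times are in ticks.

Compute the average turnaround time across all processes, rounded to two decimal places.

7.57

Gantt: | 100 0-5 | 101 5-10 | idle 10-11 | 102 11-16 | 105 16-18 | 106 18-19 | 104 19-25 | 103 25-32 |
Completion: 100=5  101=10  102=16  103=32  104=25  105=18  106=19
Turnaround (C−A): 100=5  101=8  102=5  103=20  104=12  105=2  106=1
Turnaround times: 100=5, 101=8, 102=5, 103=20, 104=12, 105=2, 106=1
Average turnaround = (5+8+5+20+12+2+1) / 7 = 53/7 = 7.57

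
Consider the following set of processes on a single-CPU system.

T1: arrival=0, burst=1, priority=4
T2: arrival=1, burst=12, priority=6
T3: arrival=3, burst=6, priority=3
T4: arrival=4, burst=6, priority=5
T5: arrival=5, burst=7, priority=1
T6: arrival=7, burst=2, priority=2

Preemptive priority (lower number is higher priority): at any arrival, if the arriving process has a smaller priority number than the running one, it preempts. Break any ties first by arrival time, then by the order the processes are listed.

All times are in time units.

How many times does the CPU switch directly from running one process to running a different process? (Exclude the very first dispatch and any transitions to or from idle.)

7

Timeline: | T1 0-1 | T2 1-3 | T3 3-5 | T5 5-12 | T6 12-14 | T3 14-18 | T4 18-24 | T2 24-34 |
Completion: T1=1  T2=34  T3=18  T4=24  T5=12  T6=14
Turnaround (C−A): T1=1  T2=33  T3=15  T4=20  T5=7  T6=7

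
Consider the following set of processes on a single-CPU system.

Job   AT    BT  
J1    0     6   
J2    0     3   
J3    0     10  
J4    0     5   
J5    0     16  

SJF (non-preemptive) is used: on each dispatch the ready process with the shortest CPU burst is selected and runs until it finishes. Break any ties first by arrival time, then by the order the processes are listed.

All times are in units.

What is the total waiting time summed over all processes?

49

Timeline: | J2 0-3 | J4 3-8 | J1 8-14 | J3 14-24 | J5 24-40 |
Completion: J1=14  J2=3  J3=24  J4=8  J5=40
Waiting = turnaround − burst: J1=8, J2=0, J3=14, J4=3, J5=24
Total waiting = 8 + 0 + 14 + 3 + 24 = 49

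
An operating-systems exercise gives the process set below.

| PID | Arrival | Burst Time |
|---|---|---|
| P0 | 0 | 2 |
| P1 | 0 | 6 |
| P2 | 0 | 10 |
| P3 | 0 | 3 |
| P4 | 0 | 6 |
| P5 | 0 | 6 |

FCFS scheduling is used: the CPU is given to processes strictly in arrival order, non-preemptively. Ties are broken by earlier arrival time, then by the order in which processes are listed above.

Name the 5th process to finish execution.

Schedule: | P0 0-2 | P1 2-8 | P2 8-18 | P3 18-21 | P4 21-27 | P5 27-33 |
Completion: P0=2  P1=8  P2=18  P3=21  P4=27  P5=33
Turnaround (C−A): P0=2  P1=8  P2=18  P3=21  P4=27  P5=33
Finish order: P0 → P1 → P2 → P3 → P4 → P5

P4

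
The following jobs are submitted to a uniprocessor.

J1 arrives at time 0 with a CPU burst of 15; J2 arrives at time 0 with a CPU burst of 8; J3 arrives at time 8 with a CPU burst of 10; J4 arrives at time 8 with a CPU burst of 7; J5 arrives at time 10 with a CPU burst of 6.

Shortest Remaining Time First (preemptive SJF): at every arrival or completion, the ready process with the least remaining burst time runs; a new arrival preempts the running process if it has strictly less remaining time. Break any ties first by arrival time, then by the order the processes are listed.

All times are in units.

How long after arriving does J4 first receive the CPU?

0

Gantt: | J2 0-8 | J4 8-15 | J5 15-21 | J3 21-31 | J1 31-46 |
Completion: J1=46  J2=8  J3=31  J4=15  J5=21
Response(J4) = first start − arrival = 8 − 8 = 0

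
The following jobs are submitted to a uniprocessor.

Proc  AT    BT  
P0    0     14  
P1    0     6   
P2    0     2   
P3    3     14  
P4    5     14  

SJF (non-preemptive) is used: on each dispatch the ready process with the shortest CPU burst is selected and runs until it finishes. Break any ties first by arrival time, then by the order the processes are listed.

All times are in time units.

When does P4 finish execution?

Timeline: | P2 0-2 | P1 2-8 | P0 8-22 | P3 22-36 | P4 36-50 |
Completion: P0=22  P1=8  P2=2  P3=36  P4=50
Turnaround (C−A): P0=22  P1=8  P2=2  P3=33  P4=45

50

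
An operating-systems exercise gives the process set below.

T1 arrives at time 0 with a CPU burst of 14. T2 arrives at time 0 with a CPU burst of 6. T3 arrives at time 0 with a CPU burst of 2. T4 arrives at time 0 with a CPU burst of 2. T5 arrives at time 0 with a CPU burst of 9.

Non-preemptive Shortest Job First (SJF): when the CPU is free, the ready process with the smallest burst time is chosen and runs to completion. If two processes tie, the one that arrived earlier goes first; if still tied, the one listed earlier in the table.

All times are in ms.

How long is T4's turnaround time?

4

Schedule: | T3 0-2 | T4 2-4 | T2 4-10 | T5 10-19 | T1 19-33 |
Completion: T1=33  T2=10  T3=2  T4=4  T5=19
Turnaround (C−A): T1=33  T2=10  T3=2  T4=4  T5=19
Turnaround(T4) = completion − arrival = 4 − 0 = 4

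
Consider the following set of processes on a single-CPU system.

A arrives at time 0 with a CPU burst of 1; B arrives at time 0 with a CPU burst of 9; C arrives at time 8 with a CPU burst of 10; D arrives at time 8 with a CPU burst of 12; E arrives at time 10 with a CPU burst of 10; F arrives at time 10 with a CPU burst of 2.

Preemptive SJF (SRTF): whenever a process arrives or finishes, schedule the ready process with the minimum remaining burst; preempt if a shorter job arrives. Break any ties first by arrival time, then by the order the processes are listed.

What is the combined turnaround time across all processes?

85

Schedule: | A 0-1 | B 1-10 | F 10-12 | C 12-22 | E 22-32 | D 32-44 |
Completion: A=1  B=10  C=22  D=44  E=32  F=12
Turnaround = completion − arrival: A=1, B=10, C=14, D=36, E=22, F=2
Total turnaround = 1 + 10 + 14 + 36 + 22 + 2 = 85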